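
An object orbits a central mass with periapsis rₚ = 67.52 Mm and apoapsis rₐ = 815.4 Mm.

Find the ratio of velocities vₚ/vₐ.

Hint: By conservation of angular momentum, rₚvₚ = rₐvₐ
rₚ = 67.52 Mm = 6.752 × 10^7 m
rₐ = 815.4 Mm = 8.154 × 10^8 m
rₚvₚ = rₐvₐ  ⇒  vₚ/vₐ = rₐ/rₚ
vₚ/vₐ = (8.154 × 10^8) / (6.752 × 10^7) = 12.0764

Final answer: vₚ/vₐ = 12.08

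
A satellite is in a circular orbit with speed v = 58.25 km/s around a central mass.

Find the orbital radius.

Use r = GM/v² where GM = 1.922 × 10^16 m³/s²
v = 58.25 km/s = 58250 m/s
GM = 1.922 × 10^16 m³/s²
v² = 3.39306 × 10^9 m²/s²
r = GM/v² = (1.922 × 10^16) / (3.39306 × 10^9) = 5.6645 × 10^6 m ≈ 5.664 Mm

Final answer: 5.664 Mm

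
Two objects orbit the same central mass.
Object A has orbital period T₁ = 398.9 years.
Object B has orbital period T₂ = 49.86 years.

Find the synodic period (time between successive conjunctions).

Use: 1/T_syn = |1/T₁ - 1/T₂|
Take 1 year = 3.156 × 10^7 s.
T₁ = 398.9 years = 1.25893 × 10^10 s
T₂ = 49.86 years = 1.57358 × 10^9 s
1/T₁ = 7.94326 × 10^-11 s⁻¹
1/T₂ = 6.35493 × 10^-10 s⁻¹
|1/T₁ − 1/T₂| = 5.5606 × 10^-10 s⁻¹
T_syn = 1 / |1/T₁ − 1/T₂| = 1.79837 × 10^9 s ≈ 56.98 years

Final answer: T_syn = 56.98 years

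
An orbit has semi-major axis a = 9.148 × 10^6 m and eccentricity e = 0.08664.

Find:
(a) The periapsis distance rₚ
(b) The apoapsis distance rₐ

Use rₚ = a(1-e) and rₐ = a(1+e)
a = 9.148 × 10^6 m
e = 0.08664:  1 − e = 0.91336,  1 + e = 1.08664
(a) rₚ = a(1 − e) = 9.148 × 10^6 m × 0.91336 = 8.35542 × 10^6 m ≈ 8.355 × 10^6 m
(b) rₐ = a(1 + e) = 9.148 × 10^6 m × 1.08664 = 9.94058 × 10^6 m ≈ 9.941 × 10^6 m

Final answer:
(a) rₚ = 8.355 × 10^6 m
(b) rₐ = 9.941 × 10^6 m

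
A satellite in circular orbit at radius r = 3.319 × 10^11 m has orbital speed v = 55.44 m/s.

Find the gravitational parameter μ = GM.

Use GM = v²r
r = 3.319 × 10^11 m
v = 55.44 m/s
v² = 3073.59 m²/s²
GM = v²r = 3073.59 × 3.319 × 10^11 = 1.02013 × 10^15 m³/s²
GM ≈ 1.02 × 10^15 m³/s²

Final answer: GM = 1.02 × 10^15 m³/s²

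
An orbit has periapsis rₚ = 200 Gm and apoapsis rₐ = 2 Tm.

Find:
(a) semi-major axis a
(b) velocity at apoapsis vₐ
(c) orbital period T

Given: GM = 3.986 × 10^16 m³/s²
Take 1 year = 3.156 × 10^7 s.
rₚ = 200 Gm = 2 × 10^11 m
rₐ = 2 Tm = 2 × 10^12 m
GM = 3.986 × 10^16 m³/s²
a = (rₚ + rₐ)/2 = 1.1 × 10^12 m
e = (rₐ − rₚ)/(rₐ + rₚ) = (1.8 × 10^12) / (2.2 × 10^12) = 0.818182
(a) a = 1.1 × 10^12 m ≈ 1.1 Tm
(b) vₐ² = GM (2/rₐ − 1/a) = 3.986 × 10^16 × (1 × 10^-12 − 9.09091 × 10^-13) = 3623.64 m²/s²;  vₐ = 60.1966 m/s ≈ 60.2 m/s
(c) a³ = 1.331 × 10^36 m³;  T = 2π √(a³/GM) = 2π × 5.77857 × 10^9 s = 3.63078 × 10^10 s ≈ 1150 years

Final answer:
(a) semi-major axis a = 1.1 Tm
(b) velocity at apoapsis vₐ = 60.2 m/s
(c) orbital period T = 1150 years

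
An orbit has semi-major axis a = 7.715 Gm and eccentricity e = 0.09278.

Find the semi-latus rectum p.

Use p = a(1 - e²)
a = 7.715 Gm = 7.715 × 10^9 m
e = 0.09278,  e² = 0.00860813,  1 − e² = 0.991392
p = a(1 − e²) = 7.715 × 10^9 m × 0.991392 = 7.64859 × 10^9 m ≈ 7.649 Gm

Final answer: p = 7.649 Gm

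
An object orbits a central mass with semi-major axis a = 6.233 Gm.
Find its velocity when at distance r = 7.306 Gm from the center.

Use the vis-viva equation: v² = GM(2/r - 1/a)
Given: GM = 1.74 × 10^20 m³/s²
a = 6.233 Gm = 6.233 × 10^9 m
r = 7.306 Gm = 7.306 × 10^9 m
GM = 1.74 × 10^20 m³/s²
2/r − 1/a = 2.73748 × 10^-10 − 1.60436 × 10^-10 = 1.13311 × 10^-10 m⁻¹
v² = GM (2/r − 1/a) = 1.97162 × 10^10 m²/s²
v = 140414 m/s ≈ 140.4 km/s

Final answer: 140.4 km/s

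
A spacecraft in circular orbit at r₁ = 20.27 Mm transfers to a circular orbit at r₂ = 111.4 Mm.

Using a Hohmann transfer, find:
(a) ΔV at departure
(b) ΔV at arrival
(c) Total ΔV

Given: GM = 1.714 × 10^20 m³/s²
r₁ = 20.27 Mm = 2.027 × 10^7 m
r₂ = 111.4 Mm = 1.114 × 10^8 m
GM = 1.714 × 10^20 m³/s²
Transfer ellipse: a_t = (r₁ + r₂)/2 = 6.5835 × 10^7 m
Circular speed at r₁: v₁ = √(GM/r₁) = 2.90789 × 10^6 m/s
Transfer speed at r₁ (periapsis): v₁ₜ = √(GM(2/r₁ − 1/a_t)) = 3.78262 × 10^6 m/s
(a) ΔV₁ = v₁ₜ − v₁ = 874726 m/s ≈ 874.7 km/s
Circular speed at r₂: v₂ = √(GM/r₂) = 1.2404 × 10^6 m/s
Transfer speed at r₂ (apoapsis): v₂ₜ = √(GM(2/r₂ − 1/a_t)) = 688274 m/s
(b) ΔV₂ = v₂ − v₂ₜ = 552129 m/s ≈ 552.1 km/s
(c) ΔV_total = ΔV₁ + ΔV₂ = 1.42686 × 10^6 m/s ≈ 1427 km/s

Final answer:
(a) ΔV₁ = 874.7 km/s
(b) ΔV₂ = 552.1 km/s
(c) ΔV_total = 1427 km/s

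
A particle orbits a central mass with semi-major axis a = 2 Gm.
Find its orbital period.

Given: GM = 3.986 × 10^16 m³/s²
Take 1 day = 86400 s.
a = 2 Gm = 2 × 10^9 m
GM = 3.986 × 10^16 m³/s²
a³ = 8 × 10^27 m³
T = 2π √(a³/GM) = 2π √((8 × 10^27) / (3.986 × 10^16)) = 2π × 447998 s
T = 2.81486 × 10^6 s ≈ 32.58 days

Final answer: 32.58 days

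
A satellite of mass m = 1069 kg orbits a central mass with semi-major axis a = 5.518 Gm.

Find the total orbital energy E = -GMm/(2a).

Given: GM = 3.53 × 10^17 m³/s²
a = 5.518 Gm = 5.518 × 10^9 m
GM = 3.53 × 10^17 m³/s²
2a = 1.1036 × 10^10 m
GMm = 3.53 × 10^17 × 1069 = 3.77357 × 10^20 m³·kg/s²
E = −GMm/(2a) = -3.41933 × 10^10 J ≈ -34.19 GJ

Final answer: -34.19 GJ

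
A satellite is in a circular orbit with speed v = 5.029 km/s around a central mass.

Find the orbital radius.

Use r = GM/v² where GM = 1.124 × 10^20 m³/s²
v = 5.029 km/s = 5029 m/s
GM = 1.124 × 10^20 m³/s²
v² = 2.52908 × 10^7 m²/s²
r = GM/v² = (1.124 × 10^20) / (2.52908 × 10^7) = 4.4443 × 10^12 m ≈ 4.444 Tm

Final answer: 4.444 Tm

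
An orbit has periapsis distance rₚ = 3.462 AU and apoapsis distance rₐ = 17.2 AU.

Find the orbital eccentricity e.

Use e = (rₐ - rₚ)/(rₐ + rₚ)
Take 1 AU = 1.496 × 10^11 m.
rₚ = 3.462 AU = 5.17915 × 10^11 m
rₐ = 17.2 AU = 2.57312 × 10^12 m
rₐ − rₚ = 2.0552 × 10^12 m
rₐ + rₚ = 3.09104 × 10^12 m
e = (rₐ − rₚ)/(rₐ + rₚ) = 0.664892

Final answer: e = 0.6649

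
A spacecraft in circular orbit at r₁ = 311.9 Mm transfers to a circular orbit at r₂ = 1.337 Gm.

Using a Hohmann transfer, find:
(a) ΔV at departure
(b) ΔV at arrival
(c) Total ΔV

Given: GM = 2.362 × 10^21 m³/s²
r₁ = 311.9 Mm = 3.119 × 10^8 m
r₂ = 1.337 Gm = 1.337 × 10^9 m
GM = 2.362 × 10^21 m³/s²
Transfer ellipse: a_t = (r₁ + r₂)/2 = 8.2445 × 10^8 m
Circular speed at r₁: v₁ = √(GM/r₁) = 2.7519 × 10^6 m/s
Transfer speed at r₁ (periapsis): v₁ₜ = √(GM(2/r₁ − 1/a_t)) = 3.50442 × 10^6 m/s
(a) ΔV₁ = v₁ₜ − v₁ = 752520 m/s ≈ 752.5 km/s
Circular speed at r₂: v₂ = √(GM/r₂) = 1.32915 × 10^6 m/s
Transfer speed at r₂ (apoapsis): v₂ₜ = √(GM(2/r₂ − 1/a_t)) = 817523 m/s
(b) ΔV₂ = v₂ − v₂ₜ = 511628 m/s ≈ 511.6 km/s
(c) ΔV_total = ΔV₁ + ΔV₂ = 1.26415 × 10^6 m/s ≈ 1264 km/s

Final answer:
(a) ΔV₁ = 752.5 km/s
(b) ΔV₂ = 511.6 km/s
(c) ΔV_total = 1264 km/s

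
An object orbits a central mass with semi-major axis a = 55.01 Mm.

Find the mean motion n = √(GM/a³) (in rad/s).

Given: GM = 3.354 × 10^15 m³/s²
a = 55.01 Mm = 5.501 × 10^7 m
GM = 3.354 × 10^15 m³/s²
a³ = 1.66466 × 10^23 m³
GM/a³ = (3.354 × 10^15) / (1.66466 × 10^23) = 2.01483 × 10^-8 s⁻²
n = √(GM/a³) = 0.000141945 rad/s ≈ 0.0001419 rad/s

Final answer: n = 0.0001419 rad/s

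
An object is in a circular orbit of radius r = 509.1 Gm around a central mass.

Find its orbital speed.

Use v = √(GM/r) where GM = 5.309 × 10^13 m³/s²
r = 509.1 Gm = 5.091 × 10^11 m
GM = 5.309 × 10^13 m³/s²
GM/r = (5.309 × 10^13) / (5.091 × 10^11) = 104.282 m²/s²
v = √(GM/r) = 10.2119 m/s ≈ 10.21 m/s

Final answer: 10.21 m/s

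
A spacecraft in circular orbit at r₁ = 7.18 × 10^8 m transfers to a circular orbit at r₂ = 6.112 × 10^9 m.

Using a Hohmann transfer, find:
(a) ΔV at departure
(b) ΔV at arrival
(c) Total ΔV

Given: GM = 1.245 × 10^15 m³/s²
r₁ = 7.18 × 10^8 m
r₂ = 6.112 × 10^9 m
GM = 1.245 × 10^15 m³/s²
Transfer ellipse: a_t = (r₁ + r₂)/2 = 3.415 × 10^9 m
Circular speed at r₁: v₁ = √(GM/r₁) = 1316.81 m/s
Transfer speed at r₁ (periapsis): v₁ₜ = √(GM(2/r₁ − 1/a_t)) = 1761.65 m/s
(a) ΔV₁ = v₁ₜ − v₁ = 444.839 m/s ≈ 444.8 m/s
Circular speed at r₂: v₂ = √(GM/r₂) = 451.329 m/s
Transfer speed at r₂ (apoapsis): v₂ₜ = √(GM(2/r₂ − 1/a_t)) = 206.947 m/s
(b) ΔV₂ = v₂ − v₂ₜ = 244.381 m/s ≈ 244.4 m/s
(c) ΔV_total = ΔV₁ + ΔV₂ = 689.22 m/s ≈ 689.2 m/s

Final answer:
(a) ΔV₁ = 444.8 m/s
(b) ΔV₂ = 244.4 m/s
(c) ΔV_total = 689.2 m/s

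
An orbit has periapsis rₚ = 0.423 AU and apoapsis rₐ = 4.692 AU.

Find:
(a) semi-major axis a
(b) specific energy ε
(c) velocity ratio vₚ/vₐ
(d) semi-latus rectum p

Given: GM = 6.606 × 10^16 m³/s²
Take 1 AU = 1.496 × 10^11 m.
rₚ = 0.423 AU = 6.32808 × 10^10 m
rₐ = 4.692 AU = 7.01923 × 10^11 m
GM = 6.606 × 10^16 m³/s²
a = (rₚ + rₐ)/2 = 3.82602 × 10^11 m
e = (rₐ − rₚ)/(rₐ + rₚ) = (6.38642 × 10^11) / (7.65204 × 10^11) = 0.834604
(a) a = 3.82602 × 10^11 m ≈ 2.558 AU
(b) 2a = 7.65204 × 10^11 m;  ε = −GM/(2a) = -86329.9 J/kg ≈ -86.33 kJ/kg
(c) vₚ/vₐ = rₐ/rₚ (angular momentum) = (7.01923 × 10^11) / (6.32808 × 10^10) = 11.0922 ≈ 11.09
(d) 1 − e² = 0.303436;  p = a(1 − e²) = 3.82602 × 10^11 × 0.303436 = 1.16095 × 10^11 m ≈ 0.776 AU

Final answer:
(a) semi-major axis a = 2.558 AU
(b) specific energy ε = -86.33 kJ/kg
(c) velocity ratio vₚ/vₐ = 11.09
(d) semi-latus rectum p = 0.776 AU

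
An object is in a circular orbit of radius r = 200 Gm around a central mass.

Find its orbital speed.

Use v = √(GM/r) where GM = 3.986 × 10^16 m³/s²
r = 200 Gm = 2 × 10^11 m
GM = 3.986 × 10^16 m³/s²
GM/r = (3.986 × 10^16) / (2 × 10^11) = 199300 m²/s²
v = √(GM/r) = 446.43 m/s ≈ 446.4 m/s

Final answer: 446.4 m/s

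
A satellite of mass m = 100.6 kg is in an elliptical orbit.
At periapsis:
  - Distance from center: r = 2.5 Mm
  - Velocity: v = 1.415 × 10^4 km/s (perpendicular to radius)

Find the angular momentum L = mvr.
r = 2.5 Mm = 2.5 × 10^6 m
v = 1.415 × 10^4 km/s = 1.415 × 10^7 m/s
vr = 1.415 × 10^7 × 2.5 × 10^6 = 3.5375 × 10^13 m²/s
L = m × vr = 100.6 × 3.5375 × 10^13 = 3.55872 × 10^15 kg·m²/s ≈ 3.559 × 10^15 kg·m²/s

Final answer: L = 3.559 × 10^15 kg·m²/s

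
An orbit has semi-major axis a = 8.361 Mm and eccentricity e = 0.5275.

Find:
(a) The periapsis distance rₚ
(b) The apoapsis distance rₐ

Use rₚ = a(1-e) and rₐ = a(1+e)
a = 8.361 Mm = 8.361 × 10^6 m
e = 0.5275:  1 − e = 0.4725,  1 + e = 1.5275
(a) rₚ = a(1 − e) = 8.361 × 10^6 m × 0.4725 = 3.95057 × 10^6 m ≈ 3.951 Mm
(b) rₐ = a(1 + e) = 8.361 × 10^6 m × 1.5275 = 1.27714 × 10^7 m ≈ 12.77 Mm

Final answer:
(a) rₚ = 3.951 Mm
(b) rₐ = 12.77 Mm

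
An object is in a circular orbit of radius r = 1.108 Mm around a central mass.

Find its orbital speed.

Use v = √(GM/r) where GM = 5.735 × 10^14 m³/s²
r = 1.108 Mm = 1.108 × 10^6 m
GM = 5.735 × 10^14 m³/s²
GM/r = (5.735 × 10^14) / (1.108 × 10^6) = 5.17599 × 10^8 m²/s²
v = √(GM/r) = 22750.8 m/s ≈ 22.75 km/s

Final answer: 22.75 km/s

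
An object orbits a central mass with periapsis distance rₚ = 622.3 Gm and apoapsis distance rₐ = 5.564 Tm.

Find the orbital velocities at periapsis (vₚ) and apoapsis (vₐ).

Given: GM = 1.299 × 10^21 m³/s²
rₚ = 622.3 Gm = 6.223 × 10^11 m
rₐ = 5.564 Tm = 5.564 × 10^12 m
GM = 1.299 × 10^21 m³/s²
a = (rₚ + rₐ)/2 = 3.09315 × 10^12 m
Vis-viva: v² = GM (2/r − 1/a)
vₚ² = 1.299 × 10^21 × (3.21388 × 10^-12 − 3.23295 × 10^-13) = 3.75488 × 10^9 m²/s²
vₚ = 61277 m/s ≈ 61.28 km/s
vₐ² = 1.299 × 10^21 × (3.59454 × 10^-13 − 3.23295 × 10^-13) = 4.697 × 10^7 m²/s²
vₐ = 6853.47 m/s ≈ 6.853 km/s

Final answer: vₚ = 61.28 km/s, vₐ = 6.853 km/s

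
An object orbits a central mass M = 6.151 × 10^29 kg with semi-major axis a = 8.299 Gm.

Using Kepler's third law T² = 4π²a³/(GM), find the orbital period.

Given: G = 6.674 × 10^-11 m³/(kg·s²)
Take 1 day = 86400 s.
M = 6.151 × 10^29 kg
GM = G × M = 6.674 × 10^-11 × 6.151 × 10^29 = 4.10518 × 10^19 m³/s²
a = 8.299 Gm = 8.299 × 10^9 m
a³ = 5.7158 × 10^29 m³
T = 2π √(a³/GM) = 2π √((5.7158 × 10^29) / (4.10518 × 10^19)) = 2π × 117997 s
T = 741400 s ≈ 8.581 days

Final answer: 8.581 days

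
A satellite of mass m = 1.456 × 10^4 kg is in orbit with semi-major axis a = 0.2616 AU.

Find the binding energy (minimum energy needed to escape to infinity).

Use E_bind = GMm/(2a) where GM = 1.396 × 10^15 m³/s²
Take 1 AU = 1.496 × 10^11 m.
a = 0.2616 AU = 3.91354 × 10^10 m
GM = 1.396 × 10^15 m³/s²
m = 1.456 × 10^4 kg
GMm = 1.396 × 10^15 × 14560 = 2.03258 × 10^19 m³·kg/s²
2a = 7.82707 × 10^10 m
E_bind = GMm/(2a) = 2.59685 × 10^8 J ≈ 259.7 MJ

Final answer: 259.7 MJ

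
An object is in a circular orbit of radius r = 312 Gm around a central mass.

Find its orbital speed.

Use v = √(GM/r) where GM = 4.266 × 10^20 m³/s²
r = 312 Gm = 3.12 × 10^11 m
GM = 4.266 × 10^20 m³/s²
GM/r = (4.266 × 10^20) / (3.12 × 10^11) = 1.36731 × 10^9 m²/s²
v = √(GM/r) = 36977.1 m/s ≈ 36.98 km/s

Final answer: 36.98 km/s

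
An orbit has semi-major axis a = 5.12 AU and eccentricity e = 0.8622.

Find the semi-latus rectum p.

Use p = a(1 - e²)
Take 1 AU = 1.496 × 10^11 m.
a = 5.12 AU = 7.65952 × 10^11 m
e = 0.8622,  e² = 0.743389,  1 − e² = 0.256611
p = a(1 − e²) = 7.65952 × 10^11 m × 0.256611 = 1.96552 × 10^11 m ≈ 1.314 AU

Final answer: p = 1.314 AU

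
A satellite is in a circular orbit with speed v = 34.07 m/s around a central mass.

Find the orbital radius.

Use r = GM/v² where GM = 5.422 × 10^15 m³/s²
v = 34.07 m/s
GM = 5.422 × 10^15 m³/s²
v² = 1160.76 m²/s²
r = GM/v² = (5.422 × 10^15) / 1160.76 = 4.67106 × 10^12 m ≈ 4.671 Tm

Final answer: 4.671 Tm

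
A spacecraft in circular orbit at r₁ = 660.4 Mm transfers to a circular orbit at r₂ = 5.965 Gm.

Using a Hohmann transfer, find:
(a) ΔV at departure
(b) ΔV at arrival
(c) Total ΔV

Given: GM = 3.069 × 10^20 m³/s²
r₁ = 660.4 Mm = 6.604 × 10^8 m
r₂ = 5.965 Gm = 5.965 × 10^9 m
GM = 3.069 × 10^20 m³/s²
Transfer ellipse: a_t = (r₁ + r₂)/2 = 3.3127 × 10^9 m
Circular speed at r₁: v₁ = √(GM/r₁) = 681703 m/s
Transfer speed at r₁ (periapsis): v₁ₜ = √(GM(2/r₁ − 1/a_t)) = 914764 m/s
(a) ΔV₁ = v₁ₜ − v₁ = 233061 m/s ≈ 233.1 km/s
Circular speed at r₂: v₂ = √(GM/r₂) = 226826 m/s
Transfer speed at r₂ (apoapsis): v₂ₜ = √(GM(2/r₂ − 1/a_t)) = 101276 m/s
(b) ΔV₂ = v₂ − v₂ₜ = 125550 m/s ≈ 125.6 km/s
(c) ΔV_total = ΔV₁ + ΔV₂ = 358612 m/s ≈ 358.6 km/s

Final answer:
(a) ΔV₁ = 233.1 km/s
(b) ΔV₂ = 125.6 km/s
(c) ΔV_total = 358.6 km/s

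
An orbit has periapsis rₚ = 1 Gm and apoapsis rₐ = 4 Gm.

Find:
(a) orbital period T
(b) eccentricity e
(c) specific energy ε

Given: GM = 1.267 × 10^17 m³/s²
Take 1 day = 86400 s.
rₚ = 1 Gm = 1 × 10^9 m
rₐ = 4 Gm = 4 × 10^9 m
GM = 1.267 × 10^17 m³/s²
a = (rₚ + rₐ)/2 = 2.5 × 10^9 m
e = (rₐ − rₚ)/(rₐ + rₚ) = (3 × 10^9) / (5 × 10^9) = 0.6
(a) a³ = 1.5625 × 10^28 m³;  T = 2π √(a³/GM) = 2π × 351173 s = 2.20649 × 10^6 s ≈ 25.54 days
(b) e = 0.6 ≈ 0.6
(c) 2a = 5 × 10^9 m;  ε = −GM/(2a) = -2.534 × 10^7 J/kg ≈ -25.34 MJ/kg

Final answer:
(a) orbital period T = 25.54 days
(b) eccentricity e = 0.6
(c) specific energy ε = -25.34 MJ/kg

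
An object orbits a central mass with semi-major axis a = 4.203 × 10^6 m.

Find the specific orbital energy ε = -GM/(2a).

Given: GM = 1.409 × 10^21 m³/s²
a = 4.203 × 10^6 m
GM = 1.409 × 10^21 m³/s²
2a = 8.406 × 10^6 m
ε = −GM/(2a) = -1.67618 × 10^14 J/kg ≈ -1.676 × 10^5 GJ/kg

Final answer: -1.676 × 10^5 GJ/kg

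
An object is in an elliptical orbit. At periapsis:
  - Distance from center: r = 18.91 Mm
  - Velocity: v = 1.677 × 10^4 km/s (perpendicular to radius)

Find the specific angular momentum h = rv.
r = 18.91 Mm = 1.891 × 10^7 m
v = 1.677 × 10^4 km/s = 1.677 × 10^7 m/s
h = rv = 1.891 × 10^7 × 1.677 × 10^7 = 3.17121 × 10^14 m²/s ≈ 3.171 × 10^14 m²/s

Final answer: h = 3.171 × 10^14 m²/s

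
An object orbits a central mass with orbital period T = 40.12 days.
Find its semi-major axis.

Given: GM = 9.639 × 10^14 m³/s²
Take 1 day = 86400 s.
T = 40.12 days = 3.46637 × 10^6 s
GM = 9.639 × 10^14 m³/s²
Kepler's third law: a³ = GM T² / (4π²)
T² = 1.20157 × 10^13 s²
a³ = (9.639 × 10^14) × (1.20157 × 10^13) / (4π²) = 2.93374 × 10^26 m³
a = (a³)^(1/3) = 6.64468 × 10^8 m ≈ 664.5 Mm

Final answer: 664.5 Mm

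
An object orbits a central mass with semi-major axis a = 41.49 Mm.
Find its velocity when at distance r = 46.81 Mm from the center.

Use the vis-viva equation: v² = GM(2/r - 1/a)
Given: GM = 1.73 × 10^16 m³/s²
a = 41.49 Mm = 4.149 × 10^7 m
r = 46.81 Mm = 4.681 × 10^7 m
GM = 1.73 × 10^16 m³/s²
2/r − 1/a = 4.27259 × 10^-8 − 2.41022 × 10^-8 = 1.86237 × 10^-8 m⁻¹
v² = GM (2/r − 1/a) = 3.2219 × 10^8 m²/s²
v = 17949.7 m/s ≈ 17.95 km/s

Final answer: 17.95 km/s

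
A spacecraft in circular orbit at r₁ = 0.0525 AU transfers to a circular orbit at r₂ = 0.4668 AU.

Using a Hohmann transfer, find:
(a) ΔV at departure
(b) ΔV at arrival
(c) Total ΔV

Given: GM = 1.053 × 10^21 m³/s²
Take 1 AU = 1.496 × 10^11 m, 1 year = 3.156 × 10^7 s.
r₁ = 0.0525 AU = 7.854 × 10^9 m
r₂ = 0.4668 AU = 6.98333 × 10^10 m
GM = 1.053 × 10^21 m³/s²
Transfer ellipse: a_t = (r₁ + r₂)/2 = 3.88436 × 10^10 m
Circular speed at r₁: v₁ = √(GM/r₁) = 366158 m/s
Transfer speed at r₁ (periapsis): v₁ₜ = √(GM(2/r₁ − 1/a_t)) = 490953 m/s
(a) ΔV₁ = v₁ₜ − v₁ = 124795 m/s ≈ 26.33 AU/year
Circular speed at r₂: v₂ = √(GM/r₂) = 122796 m/s
Transfer speed at r₂ (apoapsis): v₂ₜ = √(GM(2/r₂ − 1/a_t)) = 55216.4 m/s
(b) ΔV₂ = v₂ − v₂ₜ = 67579.2 m/s ≈ 14.26 AU/year
(c) ΔV_total = ΔV₁ + ΔV₂ = 192374 m/s ≈ 40.58 AU/year

Final answer:
(a) ΔV₁ = 26.33 AU/year
(b) ΔV₂ = 14.26 AU/year
(c) ΔV_total = 40.58 AU/year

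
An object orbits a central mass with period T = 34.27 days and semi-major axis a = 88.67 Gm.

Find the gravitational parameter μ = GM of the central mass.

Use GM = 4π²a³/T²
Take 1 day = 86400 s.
T = 34.27 days = 2.96093 × 10^6 s
a = 88.67 Gm = 8.867 × 10^10 m
a³ = 6.97156 × 10^32 m³
T² = 8.76709 × 10^12 s²
GM = 4π² × (6.97156 × 10^32) / (8.76709 × 10^12) = 3.13931 × 10^21 m³/s²
GM ≈ 3.139 × 10^21 m³/s²

Final answer: GM = 3.139 × 10^21 m³/s²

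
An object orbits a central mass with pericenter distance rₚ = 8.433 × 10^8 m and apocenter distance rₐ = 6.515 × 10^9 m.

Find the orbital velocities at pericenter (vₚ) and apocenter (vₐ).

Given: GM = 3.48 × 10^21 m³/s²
rₚ = 8.433 × 10^8 m
rₐ = 6.515 × 10^9 m
GM = 3.48 × 10^21 m³/s²
a = (rₚ + rₐ)/2 = 3.67915 × 10^9 m
Vis-viva: v² = GM (2/r − 1/a)
vₚ² = 3.48 × 10^21 × (2.37164 × 10^-9 − 2.71802 × 10^-10) = 7.30742 × 10^12 m²/s²
vₚ = 2.70322 × 10^6 m/s ≈ 2703 km/s
vₐ² = 3.48 × 10^21 × (3.06984 × 10^-10 − 2.71802 × 10^-10) = 1.22433 × 10^11 m²/s²
vₐ = 349905 m/s ≈ 349.9 km/s

Final answer: vₚ = 2703 km/s, vₐ = 349.9 km/s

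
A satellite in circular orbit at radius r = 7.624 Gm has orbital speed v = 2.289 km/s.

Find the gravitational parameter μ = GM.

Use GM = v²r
r = 7.624 Gm = 7.624 × 10^9 m
v = 2.289 km/s = 2289 m/s
v² = 5.23952 × 10^6 m²/s²
GM = v²r = 5.23952 × 10^6 × 7.624 × 10^9 = 3.99461 × 10^16 m³/s²
GM ≈ 3.995 × 10^16 m³/s²

Final answer: GM = 3.995 × 10^16 m³/s²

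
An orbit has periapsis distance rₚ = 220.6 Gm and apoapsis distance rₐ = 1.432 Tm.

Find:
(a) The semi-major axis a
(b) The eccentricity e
rₚ = 220.6 Gm = 2.206 × 10^11 m
rₐ = 1.432 Tm = 1.432 × 10^12 m
(a) a = (rₚ + rₐ)/2 = 8.263 × 10^11 m ≈ 826.3 Gm
(b) e = (rₐ − rₚ)/(rₐ + rₚ) = (1.2114 × 10^12) / (1.6526 × 10^12) = 0.733027

Final answer:
(a) a = 826.3 Gm
(b) e = 0.733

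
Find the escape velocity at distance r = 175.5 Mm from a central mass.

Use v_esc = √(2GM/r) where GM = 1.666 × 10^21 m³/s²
r = 175.5 Mm = 1.755 × 10^8 m
GM = 1.666 × 10^21 m³/s²
2GM/r = 2 × (1.666 × 10^21) / (1.755 × 10^8) = 1.89858 × 10^13 m²/s²
v_esc = √(2GM/r) = 4.35726 × 10^6 m/s ≈ 4357 km/s

Final answer: 4357 km/s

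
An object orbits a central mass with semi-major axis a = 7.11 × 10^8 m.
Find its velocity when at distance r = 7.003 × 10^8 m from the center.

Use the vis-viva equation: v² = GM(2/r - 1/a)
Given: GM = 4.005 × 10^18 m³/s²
a = 7.11 × 10^8 m
r = 7.003 × 10^8 m
GM = 4.005 × 10^18 m³/s²
2/r − 1/a = 2.85592 × 10^-9 − 1.40647 × 10^-9 = 1.44945 × 10^-9 m⁻¹
v² = GM (2/r − 1/a) = 5.80504 × 10^9 m²/s²
v = 76190.8 m/s ≈ 76.19 km/s

Final answer: 76.19 km/s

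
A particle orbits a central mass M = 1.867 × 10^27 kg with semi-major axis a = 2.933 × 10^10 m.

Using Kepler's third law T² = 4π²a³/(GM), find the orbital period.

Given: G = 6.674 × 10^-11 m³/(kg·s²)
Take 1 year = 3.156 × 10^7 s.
M = 1.867 × 10^27 kg
GM = G × M = 6.674 × 10^-11 × 1.867 × 10^27 = 1.24604 × 10^17 m³/s²
a = 2.933 × 10^10 m
a³ = 2.52311 × 10^31 m³
T = 2π √(a³/GM) = 2π √((2.52311 × 10^31) / (1.24604 × 10^17)) = 2π × 1.42299 × 10^7 s
T = 8.94093 × 10^7 s ≈ 2.833 years

Final answer: 2.833 years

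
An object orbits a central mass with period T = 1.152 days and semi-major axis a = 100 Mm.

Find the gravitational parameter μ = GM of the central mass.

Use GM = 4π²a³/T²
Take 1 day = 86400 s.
T = 1.152 days = 99532.8 s
a = 100 Mm = 1 × 10^8 m
a³ = 1 × 10^24 m³
T² = 9.90678 × 10^9 s²
GM = 4π² × (1 × 10^24) / (9.90678 × 10^9) = 3.98499 × 10^15 m³/s²
GM ≈ 3.985 × 10^15 m³/s²

Final answer: GM = 3.985 × 10^15 m³/s²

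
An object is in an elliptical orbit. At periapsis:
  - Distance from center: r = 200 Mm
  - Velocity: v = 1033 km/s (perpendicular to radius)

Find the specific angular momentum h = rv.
r = 200 Mm = 2 × 10^8 m
v = 1033 km/s = 1.033 × 10^6 m/s
h = rv = 2 × 10^8 × 1.033 × 10^6 = 2.066 × 10^14 m²/s ≈ 2.066 × 10^14 m²/s

Final answer: h = 2.066 × 10^14 m²/s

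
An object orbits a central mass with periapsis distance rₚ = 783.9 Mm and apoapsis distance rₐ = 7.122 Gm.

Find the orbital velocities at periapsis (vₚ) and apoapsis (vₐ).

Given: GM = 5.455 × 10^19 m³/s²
rₚ = 783.9 Mm = 7.839 × 10^8 m
rₐ = 7.122 Gm = 7.122 × 10^9 m
GM = 5.455 × 10^19 m³/s²
a = (rₚ + rₐ)/2 = 3.95295 × 10^9 m
Vis-viva: v² = GM (2/r − 1/a)
vₚ² = 5.455 × 10^19 × (2.55135 × 10^-9 − 2.52976 × 10^-10) = 1.25376 × 10^11 m²/s²
vₚ = 354085 m/s ≈ 354.1 km/s
vₐ² = 5.455 × 10^19 × (2.8082 × 10^-10 − 2.52976 × 10^-10) = 1.51891 × 10^9 m²/s²
vₐ = 38973.2 m/s ≈ 38.97 km/s

Final answer: vₚ = 354.1 km/s, vₐ = 38.97 km/s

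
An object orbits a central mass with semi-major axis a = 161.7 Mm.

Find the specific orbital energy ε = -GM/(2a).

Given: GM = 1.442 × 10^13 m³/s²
a = 161.7 Mm = 1.617 × 10^8 m
GM = 1.442 × 10^13 m³/s²
2a = 3.234 × 10^8 m
ε = −GM/(2a) = -44588.7 J/kg ≈ -44.59 kJ/kg

Final answer: -44.59 kJ/kg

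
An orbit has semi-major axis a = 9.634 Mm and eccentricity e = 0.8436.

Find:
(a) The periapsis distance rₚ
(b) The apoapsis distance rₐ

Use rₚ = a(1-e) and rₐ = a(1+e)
a = 9.634 Mm = 9.634 × 10^6 m
e = 0.8436:  1 − e = 0.1564,  1 + e = 1.8436
(a) rₚ = a(1 − e) = 9.634 × 10^6 m × 0.1564 = 1.50676 × 10^6 m ≈ 1.507 Mm
(b) rₐ = a(1 + e) = 9.634 × 10^6 m × 1.8436 = 1.77612 × 10^7 m ≈ 17.76 Mm

Final answer:
(a) rₚ = 1.507 Mm
(b) rₐ = 17.76 Mm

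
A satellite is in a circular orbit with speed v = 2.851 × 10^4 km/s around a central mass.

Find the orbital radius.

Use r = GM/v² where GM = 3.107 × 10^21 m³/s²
v = 2.851 × 10^4 km/s = 2.851 × 10^7 m/s
GM = 3.107 × 10^21 m³/s²
v² = 8.1282 × 10^14 m²/s²
r = GM/v² = (3.107 × 10^21) / (8.1282 × 10^14) = 3.82249 × 10^6 m ≈ 3.822 × 10^6 m

Final answer: 3.822 × 10^6 m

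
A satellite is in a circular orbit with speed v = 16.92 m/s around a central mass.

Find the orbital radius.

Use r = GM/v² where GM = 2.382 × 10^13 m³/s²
v = 16.92 m/s
GM = 2.382 × 10^13 m³/s²
v² = 286.286 m²/s²
r = GM/v² = (2.382 × 10^13) / 286.286 = 8.32034 × 10^10 m ≈ 8.32 × 10^10 m

Final answer: 8.32 × 10^10 m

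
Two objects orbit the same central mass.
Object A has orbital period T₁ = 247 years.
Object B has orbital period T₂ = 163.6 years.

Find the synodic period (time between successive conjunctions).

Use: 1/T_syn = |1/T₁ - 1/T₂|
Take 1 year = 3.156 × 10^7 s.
T₁ = 247 years = 7.79532 × 10^9 s
T₂ = 163.6 years = 5.16322 × 10^9 s
1/T₁ = 1.28282 × 10^-10 s⁻¹
1/T₂ = 1.93678 × 10^-10 s⁻¹
|1/T₁ − 1/T₂| = 6.53956 × 10^-11 s⁻¹
T_syn = 1 / |1/T₁ − 1/T₂| = 1.52915 × 10^10 s ≈ 484.5 years

Final answer: T_syn = 484.5 years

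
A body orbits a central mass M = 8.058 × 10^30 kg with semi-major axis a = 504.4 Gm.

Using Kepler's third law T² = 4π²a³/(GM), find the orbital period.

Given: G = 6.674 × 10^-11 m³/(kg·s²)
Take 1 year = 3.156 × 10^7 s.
M = 8.058 × 10^30 kg
GM = G × M = 6.674 × 10^-11 × 8.058 × 10^30 = 5.37791 × 10^20 m³/s²
a = 504.4 Gm = 5.044 × 10^11 m
a³ = 1.28329 × 10^35 m³
T = 2π √(a³/GM) = 2π √((1.28329 × 10^35) / (5.37791 × 10^20)) = 2π × 1.54474 × 10^7 s
T = 9.7059 × 10^7 s ≈ 3.075 years

Final answer: 3.075 years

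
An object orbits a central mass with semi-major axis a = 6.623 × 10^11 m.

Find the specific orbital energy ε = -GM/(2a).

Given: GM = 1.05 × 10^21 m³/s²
a = 6.623 × 10^11 m
GM = 1.05 × 10^21 m³/s²
2a = 1.3246 × 10^12 m
ε = −GM/(2a) = -7.92692 × 10^8 J/kg ≈ -792.7 MJ/kg

Final answer: -792.7 MJ/kg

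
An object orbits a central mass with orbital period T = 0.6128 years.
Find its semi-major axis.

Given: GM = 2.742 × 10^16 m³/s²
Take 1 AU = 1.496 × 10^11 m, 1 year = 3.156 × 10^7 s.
T = 0.6128 years = 1.934 × 10^7 s
GM = 2.742 × 10^16 m³/s²
Kepler's third law: a³ = GM T² / (4π²)
T² = 3.74034 × 10^14 s²
a³ = (2.742 × 10^16) × (3.74034 × 10^14) / (4π²) = 2.59788 × 10^29 m³
a = (a³)^(1/3) = 6.38077 × 10^9 m ≈ 0.04265 AU

Final answer: 0.04265 AU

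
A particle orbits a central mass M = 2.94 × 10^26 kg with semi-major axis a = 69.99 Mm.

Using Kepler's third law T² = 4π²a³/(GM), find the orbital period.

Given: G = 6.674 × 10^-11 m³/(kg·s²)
M = 2.94 × 10^26 kg
GM = G × M = 6.674 × 10^-11 × 2.94 × 10^26 = 1.96216 × 10^16 m³/s²
a = 69.99 Mm = 6.999 × 10^7 m
a³ = 3.42853 × 10^23 m³
T = 2π √(a³/GM) = 2π √((3.42853 × 10^23) / (1.96216 × 10^16)) = 2π × 4180.11 s
T = 26264.4 s ≈ 7.296 hours

Final answer: 7.296 hours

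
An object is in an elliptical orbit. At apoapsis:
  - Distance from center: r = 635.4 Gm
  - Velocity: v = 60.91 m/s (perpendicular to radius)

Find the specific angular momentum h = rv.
r = 635.4 Gm = 6.354 × 10^11 m
v = 60.91 m/s
h = rv = 6.354 × 10^11 × 60.91 = 3.87022 × 10^13 m²/s ≈ 3.87 × 10^13 m²/s

Final answer: h = 3.87 × 10^13 m²/s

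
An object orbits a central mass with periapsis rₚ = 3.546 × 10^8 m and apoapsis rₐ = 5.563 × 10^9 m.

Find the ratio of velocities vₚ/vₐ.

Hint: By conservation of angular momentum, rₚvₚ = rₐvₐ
rₚ = 3.546 × 10^8 m
rₐ = 5.563 × 10^9 m
rₚvₚ = rₐvₐ  ⇒  vₚ/vₐ = rₐ/rₚ
vₚ/vₐ = (5.563 × 10^9) / (3.546 × 10^8) = 15.6881

Final answer: vₚ/vₐ = 15.69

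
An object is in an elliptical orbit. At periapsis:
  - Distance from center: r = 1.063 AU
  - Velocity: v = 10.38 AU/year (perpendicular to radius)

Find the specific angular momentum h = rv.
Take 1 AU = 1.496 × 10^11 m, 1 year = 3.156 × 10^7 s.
r = 1.063 AU = 1.59025 × 10^11 m
v = 10.38 AU/year = 49203 m/s
h = rv = 1.59025 × 10^11 × 49203 = 7.8245 × 10^15 m²/s ≈ 7.825 × 10^15 m²/s

Final answer: h = 7.825 × 10^15 m²/s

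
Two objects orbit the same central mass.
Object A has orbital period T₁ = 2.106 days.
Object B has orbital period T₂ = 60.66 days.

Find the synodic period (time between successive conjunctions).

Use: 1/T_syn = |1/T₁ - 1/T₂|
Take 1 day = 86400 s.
T₁ = 2.106 days = 181958 s
T₂ = 60.66 days = 5.24102 × 10^6 s
1/T₁ = 5.49576 × 10^-6 s⁻¹
1/T₂ = 1.90802 × 10^-7 s⁻¹
|1/T₁ − 1/T₂| = 5.30496 × 10^-6 s⁻¹
T_syn = 1 / |1/T₁ − 1/T₂| = 188503 s ≈ 2.182 days

Final answer: T_syn = 2.182 days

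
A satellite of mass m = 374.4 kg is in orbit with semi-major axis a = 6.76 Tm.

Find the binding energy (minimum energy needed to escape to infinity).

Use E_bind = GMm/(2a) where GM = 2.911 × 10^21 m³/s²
a = 6.76 Tm = 6.76 × 10^12 m
GM = 2.911 × 10^21 m³/s²
m = 374.4 kg
GMm = 2.911 × 10^21 × 374.4 = 1.08988 × 10^24 m³·kg/s²
2a = 1.352 × 10^13 m
E_bind = GMm/(2a) = 8.06123 × 10^10 J ≈ 80.61 GJ

Final answer: 80.61 GJ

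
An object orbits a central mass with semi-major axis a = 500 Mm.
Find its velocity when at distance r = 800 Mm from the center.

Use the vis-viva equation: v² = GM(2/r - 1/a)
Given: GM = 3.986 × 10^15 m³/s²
a = 500 Mm = 5 × 10^8 m
r = 800 Mm = 8 × 10^8 m
GM = 3.986 × 10^15 m³/s²
2/r − 1/a = 2.5 × 10^-9 − 2 × 10^-9 = 5 × 10^-10 m⁻¹
v² = GM (2/r − 1/a) = 1.993 × 10^6 m²/s²
v = 1411.74 m/s ≈ 1.412 km/s

Final answer: 1.412 km/s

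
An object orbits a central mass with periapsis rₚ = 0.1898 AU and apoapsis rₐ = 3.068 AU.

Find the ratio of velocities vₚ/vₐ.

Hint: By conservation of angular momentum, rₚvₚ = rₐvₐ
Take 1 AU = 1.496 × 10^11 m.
rₚ = 0.1898 AU = 2.83941 × 10^10 m
rₐ = 3.068 AU = 4.58973 × 10^11 m
rₚvₚ = rₐvₐ  ⇒  vₚ/vₐ = rₐ/rₚ
vₚ/vₐ = (4.58973 × 10^11) / (2.83941 × 10^10) = 16.1644

Final answer: vₚ/vₐ = 16.16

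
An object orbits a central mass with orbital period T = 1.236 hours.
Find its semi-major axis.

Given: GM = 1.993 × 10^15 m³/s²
T = 1.236 hours = 4449.6 s
GM = 1.993 × 10^15 m³/s²
Kepler's third law: a³ = GM T² / (4π²)
T² = 1.97989 × 10^7 s²
a³ = (1.993 × 10^15) × (1.97989 × 10^7) / (4π²) = 9.99515 × 10^20 m³
a = (a³)^(1/3) = 9.99838 × 10^6 m ≈ 9.998 Mm

Final answer: 9.998 Mm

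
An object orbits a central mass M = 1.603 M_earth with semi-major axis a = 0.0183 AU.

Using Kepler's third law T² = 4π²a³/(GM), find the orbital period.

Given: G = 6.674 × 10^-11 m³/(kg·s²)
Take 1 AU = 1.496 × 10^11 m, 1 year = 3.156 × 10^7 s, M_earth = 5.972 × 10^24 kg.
M = 1.603 M_earth = 9.57312 × 10^24 kg
GM = G × M = 6.674 × 10^-11 × 9.57312 × 10^24 = 6.3891 × 10^14 m³/s²
a = 0.0183 AU = 2.73768 × 10^9 m
a³ = 2.05186 × 10^28 m³
T = 2π √(a³/GM) = 2π √((2.05186 × 10^28) / (6.3891 × 10^14)) = 2π × 5.66701 × 10^6 s
T = 3.56069 × 10^7 s ≈ 1.128 years

Final answer: 1.128 years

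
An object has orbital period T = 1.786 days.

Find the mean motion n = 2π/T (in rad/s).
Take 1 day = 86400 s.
T = 1.786 days = 154310 s
n = 2π / 154310 s = 4.07178 × 10^-5 rad/s ≈ 4.072 × 10^-5 rad/s

Final answer: n = 4.072 × 10^-5 rad/s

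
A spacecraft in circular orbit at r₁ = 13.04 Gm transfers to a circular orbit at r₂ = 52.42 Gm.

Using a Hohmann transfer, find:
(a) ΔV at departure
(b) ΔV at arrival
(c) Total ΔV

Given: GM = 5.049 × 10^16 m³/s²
r₁ = 13.04 Gm = 1.304 × 10^10 m
r₂ = 52.42 Gm = 5.242 × 10^10 m
GM = 5.049 × 10^16 m³/s²
Transfer ellipse: a_t = (r₁ + r₂)/2 = 3.273 × 10^10 m
Circular speed at r₁: v₁ = √(GM/r₁) = 1967.72 m/s
Transfer speed at r₁ (periapsis): v₁ₜ = √(GM(2/r₁ − 1/a_t)) = 2490.23 m/s
(a) ΔV₁ = v₁ₜ − v₁ = 522.507 m/s ≈ 522.5 m/s
Circular speed at r₂: v₂ = √(GM/r₂) = 981.418 m/s
Transfer speed at r₂ (apoapsis): v₂ₜ = √(GM(2/r₂ − 1/a_t)) = 619.47 m/s
(b) ΔV₂ = v₂ − v₂ₜ = 361.949 m/s ≈ 361.9 m/s
(c) ΔV_total = ΔV₁ + ΔV₂ = 884.456 m/s ≈ 884.5 m/s

Final answer:
(a) ΔV₁ = 522.5 m/s
(b) ΔV₂ = 361.9 m/s
(c) ΔV_total = 884.5 m/s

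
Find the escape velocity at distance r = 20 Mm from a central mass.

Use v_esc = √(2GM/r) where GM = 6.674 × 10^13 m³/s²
r = 20 Mm = 2 × 10^7 m
GM = 6.674 × 10^13 m³/s²
2GM/r = 2 × (6.674 × 10^13) / (2 × 10^7) = 6.674 × 10^6 m²/s²
v_esc = √(2GM/r) = 2583.41 m/s ≈ 2.583 km/s

Final answer: 2.583 km/s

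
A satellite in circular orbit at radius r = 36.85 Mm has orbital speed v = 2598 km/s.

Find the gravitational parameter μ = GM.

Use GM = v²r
r = 36.85 Mm = 3.685 × 10^7 m
v = 2598 km/s = 2.598 × 10^6 m/s
v² = 6.7496 × 10^12 m²/s²
GM = v²r = 6.7496 × 10^12 × 3.685 × 10^7 = 2.48723 × 10^20 m³/s²
GM ≈ 2.487 × 10^20 m³/s²

Final answer: GM = 2.487 × 10^20 m³/s²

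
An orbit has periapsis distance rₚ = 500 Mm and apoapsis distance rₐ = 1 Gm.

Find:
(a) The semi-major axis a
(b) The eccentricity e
rₚ = 500 Mm = 5 × 10^8 m
rₐ = 1 Gm = 1 × 10^9 m
(a) a = (rₚ + rₐ)/2 = 7.5 × 10^8 m ≈ 750 Mm
(b) e = (rₐ − rₚ)/(rₐ + rₚ) = (5 × 10^8) / (1.5 × 10^9) = 0.333333

Final answer:
(a) a = 750 Mm
(b) e = 0.3333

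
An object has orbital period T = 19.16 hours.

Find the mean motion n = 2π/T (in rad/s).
T = 19.16 hours = 68976 s
n = 2π / 68976 s = 9.10923 × 10^-5 rad/s ≈ 9.109 × 10^-5 rad/s

Final answer: n = 9.109 × 10^-5 rad/s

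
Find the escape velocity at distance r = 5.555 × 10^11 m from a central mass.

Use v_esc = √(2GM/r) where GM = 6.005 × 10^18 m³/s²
r = 5.555 × 10^11 m
GM = 6.005 × 10^18 m³/s²
2GM/r = 2 × (6.005 × 10^18) / (5.555 × 10^11) = 2.16202 × 10^7 m²/s²
v_esc = √(2GM/r) = 4649.75 m/s ≈ 4.65 km/s

Final answer: 4.65 km/s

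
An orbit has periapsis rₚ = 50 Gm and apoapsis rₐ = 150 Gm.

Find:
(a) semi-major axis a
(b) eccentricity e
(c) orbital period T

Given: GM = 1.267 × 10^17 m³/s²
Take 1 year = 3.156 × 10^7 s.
rₚ = 50 Gm = 5 × 10^10 m
rₐ = 150 Gm = 1.5 × 10^11 m
GM = 1.267 × 10^17 m³/s²
a = (rₚ + rₐ)/2 = 1 × 10^11 m
e = (rₐ − rₚ)/(rₐ + rₚ) = (1 × 10^11) / (2 × 10^11) = 0.5
(a) a = 1 × 10^11 m ≈ 100 Gm
(b) e = 0.5 ≈ 0.5
(c) a³ = 1 × 10^33 m³;  T = 2π √(a³/GM) = 2π × 8.88406 × 10^7 s = 5.58202 × 10^8 s ≈ 17.69 years

Final answer:
(a) semi-major axis a = 100 Gm
(b) eccentricity e = 0.5
(c) orbital period T = 17.69 years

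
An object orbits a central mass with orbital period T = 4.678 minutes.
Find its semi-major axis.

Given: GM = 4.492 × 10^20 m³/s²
T = 4.678 minutes = 280.68 s
GM = 4.492 × 10^20 m³/s²
Kepler's third law: a³ = GM T² / (4π²)
T² = 78781.3 s²
a³ = (4.492 × 10^20) × 78781.3 / (4π²) = 8.96402 × 10^23 m³
a = (a³)^(1/3) = 9.64201 × 10^7 m ≈ 96.42 Mm

Final answer: 96.42 Mm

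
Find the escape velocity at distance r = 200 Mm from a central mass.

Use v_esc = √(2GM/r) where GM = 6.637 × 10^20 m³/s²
r = 200 Mm = 2 × 10^8 m
GM = 6.637 × 10^20 m³/s²
2GM/r = 2 × (6.637 × 10^20) / (2 × 10^8) = 6.637 × 10^12 m²/s²
v_esc = √(2GM/r) = 2.57624 × 10^6 m/s ≈ 2576 km/s

Final answer: 2576 km/s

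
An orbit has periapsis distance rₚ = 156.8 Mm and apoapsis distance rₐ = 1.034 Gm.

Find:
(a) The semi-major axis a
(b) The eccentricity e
rₚ = 156.8 Mm = 1.568 × 10^8 m
rₐ = 1.034 Gm = 1.034 × 10^9 m
(a) a = (rₚ + rₐ)/2 = 5.954 × 10^8 m ≈ 595.4 Mm
(b) e = (rₐ − rₚ)/(rₐ + rₚ) = (8.772 × 10^8) / (1.1908 × 10^9) = 0.736648

Final answer:
(a) a = 595.4 Mm
(b) e = 0.7366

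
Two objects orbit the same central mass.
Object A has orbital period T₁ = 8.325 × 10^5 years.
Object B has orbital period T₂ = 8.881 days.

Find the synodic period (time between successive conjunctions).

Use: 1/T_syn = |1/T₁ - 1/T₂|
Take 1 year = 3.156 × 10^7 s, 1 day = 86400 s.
T₁ = 8.325 × 10^5 years = 2.62737 × 10^13 s
T₂ = 8.881 days = 767318 s
1/T₁ = 3.80609 × 10^-14 s⁻¹
1/T₂ = 1.30324 × 10^-6 s⁻¹
|1/T₁ − 1/T₂| = 1.30324 × 10^-6 s⁻¹
T_syn = 1 / |1/T₁ − 1/T₂| = 767318 s ≈ 8.881 days

Final answer: T_syn = 8.881 days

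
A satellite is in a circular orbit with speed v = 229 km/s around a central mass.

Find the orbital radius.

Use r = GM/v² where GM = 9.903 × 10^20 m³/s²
v = 229 km/s = 229000 m/s
GM = 9.903 × 10^20 m³/s²
v² = 5.2441 × 10^10 m²/s²
r = GM/v² = (9.903 × 10^20) / (5.2441 × 10^10) = 1.88841 × 10^10 m ≈ 18.88 Gm

Final answer: 18.88 Gm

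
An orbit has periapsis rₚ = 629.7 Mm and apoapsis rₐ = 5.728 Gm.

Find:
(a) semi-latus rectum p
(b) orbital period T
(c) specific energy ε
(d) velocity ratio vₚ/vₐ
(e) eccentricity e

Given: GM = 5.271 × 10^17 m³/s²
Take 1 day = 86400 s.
rₚ = 629.7 Mm = 6.297 × 10^8 m
rₐ = 5.728 Gm = 5.728 × 10^9 m
GM = 5.271 × 10^17 m³/s²
a = (rₚ + rₐ)/2 = 3.17885 × 10^9 m
e = (rₐ − rₚ)/(rₐ + rₚ) = (5.0983 × 10^9) / (6.3577 × 10^9) = 0.801909
(a) 1 − e² = 0.356941;  p = a(1 − e²) = 3.17885 × 10^9 × 0.356941 = 1.13466 × 10^9 m ≈ 1.135 Gm
(b) a³ = 3.21226 × 10^28 m³;  T = 2π √(a³/GM) = 2π × 246864 s = 1.5511 × 10^6 s ≈ 17.95 days
(c) 2a = 6.3577 × 10^9 m;  ε = −GM/(2a) = -8.29073 × 10^7 J/kg ≈ -82.91 MJ/kg
(d) vₚ/vₐ = rₐ/rₚ (angular momentum) = (5.728 × 10^9) / (6.297 × 10^8) = 9.0964 ≈ 9.096
(e) e = 0.801909 ≈ 0.8019

Final answer:
(a) semi-latus rectum p = 1.135 Gm
(b) orbital period T = 17.95 days
(c) specific energy ε = -82.91 MJ/kg
(d) velocity ratio vₚ/vₐ = 9.096
(e) eccentricity e = 0.8019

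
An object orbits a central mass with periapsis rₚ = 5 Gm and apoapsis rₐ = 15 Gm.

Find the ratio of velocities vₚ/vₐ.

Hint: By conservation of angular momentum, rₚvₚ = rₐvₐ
rₚ = 5 Gm = 5 × 10^9 m
rₐ = 15 Gm = 1.5 × 10^10 m
rₚvₚ = rₐvₐ  ⇒  vₚ/vₐ = rₐ/rₚ
vₚ/vₐ = (1.5 × 10^10) / (5 × 10^9) = 3

Final answer: vₚ/vₐ = 3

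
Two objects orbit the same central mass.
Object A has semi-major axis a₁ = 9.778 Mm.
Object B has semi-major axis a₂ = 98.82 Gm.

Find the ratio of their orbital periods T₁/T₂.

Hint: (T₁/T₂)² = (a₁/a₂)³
a₁ = 9.778 Mm = 9.778 × 10^6 m
a₂ = 98.82 Gm = 9.882 × 10^10 m
a₁/a₂ = 9.89476 × 10^-5
T₁/T₂ = (a₁/a₂)^(3/2) = (9.89476 × 10^-5)^1.5 = 9.84255 × 10^-7

Final answer: T₁/T₂ = 9.843 × 10^-7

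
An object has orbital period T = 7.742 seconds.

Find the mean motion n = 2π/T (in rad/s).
T = 7.742 seconds
n = 2π / 7.742 s = 0.811571 rad/s ≈ 0.8116 rad/s

Final answer: n = 0.8116 rad/s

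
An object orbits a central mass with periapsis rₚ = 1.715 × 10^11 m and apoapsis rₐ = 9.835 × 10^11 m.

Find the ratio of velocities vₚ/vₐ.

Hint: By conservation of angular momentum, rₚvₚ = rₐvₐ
rₚ = 1.715 × 10^11 m
rₐ = 9.835 × 10^11 m
rₚvₚ = rₐvₐ  ⇒  vₚ/vₐ = rₐ/rₚ
vₚ/vₐ = (9.835 × 10^11) / (1.715 × 10^11) = 5.73469

Final answer: vₚ/vₐ = 5.735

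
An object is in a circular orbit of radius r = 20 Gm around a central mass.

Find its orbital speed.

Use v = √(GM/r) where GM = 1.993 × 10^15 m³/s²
r = 20 Gm = 2 × 10^10 m
GM = 1.993 × 10^15 m³/s²
GM/r = (1.993 × 10^15) / (2 × 10^10) = 99650 m²/s²
v = √(GM/r) = 315.674 m/s ≈ 315.7 m/s

Final answer: 315.7 m/s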